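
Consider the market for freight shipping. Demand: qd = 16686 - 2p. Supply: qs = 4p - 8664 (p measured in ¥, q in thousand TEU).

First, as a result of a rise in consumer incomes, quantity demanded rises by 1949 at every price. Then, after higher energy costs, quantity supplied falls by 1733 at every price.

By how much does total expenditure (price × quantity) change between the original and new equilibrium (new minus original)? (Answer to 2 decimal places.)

Original equilibrium: 16686 - 2p = 4p - 8664 gives 25350 = 6p, so p = 4225 and q = 8236.
After the shift, demand is qd = 18635 - 2p and supply is qs = 4p - 10397.
Equate the new curves: 18635 - 2p = 4p - 10397, giving 29032 = 6p, p = 14516/3 ≈ 4838.6667, q = 26873/3 ≈ 8957.6667.
Expenditure moves from 4225×8236 = 34797100 to 4838.6667×8957.6667 = 43343163.1111; change = +8546063.11.

+8546063.11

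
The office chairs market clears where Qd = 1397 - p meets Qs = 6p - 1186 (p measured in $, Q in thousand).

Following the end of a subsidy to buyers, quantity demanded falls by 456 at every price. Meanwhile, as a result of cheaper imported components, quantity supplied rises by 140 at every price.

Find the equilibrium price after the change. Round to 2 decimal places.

283.86

Before the shock: 1397 - p = 6p - 1186 ⇒ 2583 = 7p ⇒ p = 369, Q = 1028.
With the change applied: demand Qd = 941 - p, supply Qs = 6p - 1046.
Setting them equal: 941 - p = 6p - 1046 → 1987 = 7p, so p = 1987/7 ≈ 283.8571 and Q = 4600/7 ≈ 657.1429.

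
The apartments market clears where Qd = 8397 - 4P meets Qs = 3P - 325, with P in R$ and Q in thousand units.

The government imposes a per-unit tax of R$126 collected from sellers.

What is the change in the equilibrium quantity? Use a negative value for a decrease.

Initially, 8397 - 4P = 3P - 325, so 8722 = 7P and P = 1246, Q = 3413.
Since sellers keep the price net of the tax, the effective supply curve becomes Qs = 3P - 703.
Equate the new curves: 8397 - 4P = 3P - 703, giving 9100 = 7P, P = 1300, Q = 3197.
ΔQ = 3197 − 3413 = -216.

-216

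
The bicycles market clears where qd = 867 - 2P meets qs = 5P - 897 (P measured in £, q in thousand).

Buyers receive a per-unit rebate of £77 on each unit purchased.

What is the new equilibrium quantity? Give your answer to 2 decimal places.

473.00

Initially, 867 - 2P = 5P - 897, so 1764 = 7P and P = 252, q = 363.
Since buyers' out-of-pocket price is the market price minus the rebate, the effective demand curve becomes qd = 1021 - 2P.
Clearing the new market: 1021 - 2P = 5P - 897, so P = 274 and q = 473.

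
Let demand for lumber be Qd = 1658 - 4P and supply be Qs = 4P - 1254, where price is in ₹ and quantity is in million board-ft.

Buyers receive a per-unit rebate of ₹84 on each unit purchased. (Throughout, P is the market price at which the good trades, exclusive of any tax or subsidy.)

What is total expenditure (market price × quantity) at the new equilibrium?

Initially, 1658 - 4P = 4P - 1254, so 2912 = 8P and P = 364, Q = 202.
Since buyers' out-of-pocket price is the market price minus the rebate, the effective demand curve becomes Qd = 1994 - 4P.
Clearing the new market: 1994 - 4P = 4P - 1254, so P = 406 and Q = 370.
New expenditure = 406 × 370 = 150220.

150220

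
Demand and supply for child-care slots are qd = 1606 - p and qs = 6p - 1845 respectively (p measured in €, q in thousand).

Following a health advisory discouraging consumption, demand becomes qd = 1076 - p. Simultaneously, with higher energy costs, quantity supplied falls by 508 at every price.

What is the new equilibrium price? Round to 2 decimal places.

489.86

Initially, 1606 - p = 6p - 1845, so 3451 = 7p and p = 493, q = 1113.
With the change applied: demand qd = 1076 - p, supply qs = 6p - 2353.
Equate the new curves: 1076 - p = 6p - 2353, giving 3429 = 7p, p = 3429/7 ≈ 489.8571, q = 4103/7 ≈ 586.1429.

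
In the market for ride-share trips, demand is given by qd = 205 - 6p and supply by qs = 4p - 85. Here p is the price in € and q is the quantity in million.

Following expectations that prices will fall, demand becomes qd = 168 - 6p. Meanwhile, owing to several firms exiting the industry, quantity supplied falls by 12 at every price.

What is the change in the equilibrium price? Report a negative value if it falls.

Before the shock: 205 - 6p = 4p - 85 ⇒ 290 = 10p ⇒ p = 29, q = 31.
The shock moves the curves to qd = 168 - 6p and qs = 4p - 97.
New equilibrium: 168 - 6p = 4p - 97 ⇒ 265 = 10p ⇒ p = 26.5, q = 9.
Δp = 26.5 − 29 = -2.5.

-2.5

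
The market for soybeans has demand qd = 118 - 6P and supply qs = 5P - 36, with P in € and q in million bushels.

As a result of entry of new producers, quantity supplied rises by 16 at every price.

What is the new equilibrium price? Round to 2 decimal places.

Original equilibrium: 118 - 6P = 5P - 36 gives 154 = 11P, so P = 14 and q = 34.
The new curves are qd = 118 - 6P (demand) and qs = 5P - 20 (supply).
Clearing the new market: 118 - 6P = 5P - 20, so P = 138/11 ≈ 12.5455 and q = 470/11 ≈ 42.7273.

12.55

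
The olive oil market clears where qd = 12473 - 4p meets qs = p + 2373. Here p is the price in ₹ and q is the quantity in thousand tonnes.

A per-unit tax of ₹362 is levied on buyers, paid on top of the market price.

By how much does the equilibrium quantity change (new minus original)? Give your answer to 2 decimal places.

Original equilibrium: 12473 - 4p = p + 2373 gives 10100 = 5p, so p = 2020 and q = 4393.
Since buyers pay the price plus the tax, the effective demand curve becomes qd = 11025 - 4p.
Clearing the new market: 11025 - 4p = p + 2373, so p = 1730.4 and q = 4103.4.
Δq = 4103.4 − 4393 = -289.60.

-289.60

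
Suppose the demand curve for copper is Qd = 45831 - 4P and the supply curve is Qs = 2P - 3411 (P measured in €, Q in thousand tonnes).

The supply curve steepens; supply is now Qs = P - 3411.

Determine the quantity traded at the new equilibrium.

6437.4

Original equilibrium: 45831 - 4P = 2P - 3411 gives 49242 = 6P, so P = 8207 and Q = 13003.
The new curves are Qd = 45831 - 4P (demand) and Qs = P - 3411 (supply).
New equilibrium: 45831 - 4P = P - 3411 ⇒ 49242 = 5P ⇒ P = 9848.4, Q = 6437.4.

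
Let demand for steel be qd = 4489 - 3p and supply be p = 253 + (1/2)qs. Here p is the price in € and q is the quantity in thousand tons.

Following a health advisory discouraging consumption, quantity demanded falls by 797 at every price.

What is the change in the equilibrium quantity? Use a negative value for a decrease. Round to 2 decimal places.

-318.80

Original equilibrium: 4489 - 3p = 2p - 506 gives 4995 = 5p, so p = 999 and q = 1492.
The shock moves the curves to qd = 3692 - 3p and qs = 2p - 506.
Clearing the new market: 3692 - 3p = 2p - 506, so p = 839.6 and q = 1173.2.
Δq = 1173.2 − 1492 = -318.80.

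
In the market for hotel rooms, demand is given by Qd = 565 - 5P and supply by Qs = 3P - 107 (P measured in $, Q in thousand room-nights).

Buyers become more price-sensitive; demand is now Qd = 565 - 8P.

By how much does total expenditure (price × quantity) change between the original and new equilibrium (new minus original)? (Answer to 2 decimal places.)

-7520.43

Initially, 565 - 5P = 3P - 107, so 672 = 8P and P = 84, Q = 145.
After the shift, demand is Qd = 565 - 8P and supply is Qs = 3P - 107.
New equilibrium: 565 - 8P = 3P - 107 ⇒ 672 = 11P ⇒ P = 672/11 ≈ 61.0909, Q = 839/11 ≈ 76.2727.
Expenditure moves from 84×145 = 12180 to 61.0909×76.2727 = 4659.5702; change = -7520.43.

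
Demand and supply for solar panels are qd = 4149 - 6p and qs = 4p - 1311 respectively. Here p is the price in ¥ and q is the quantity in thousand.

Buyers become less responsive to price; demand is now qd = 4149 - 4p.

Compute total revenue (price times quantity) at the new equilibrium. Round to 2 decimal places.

Original equilibrium: 4149 - 6p = 4p - 1311 gives 5460 = 10p, so p = 546 and q = 873.
After the shift, demand is qd = 4149 - 4p and supply is qs = 4p - 1311.
Setting them equal: 4149 - 4p = 4p - 1311 → 5460 = 8p, so p = 682.5 and q = 1419.
New expenditure = 682.5 × 1419 = 968467.50.

968467.50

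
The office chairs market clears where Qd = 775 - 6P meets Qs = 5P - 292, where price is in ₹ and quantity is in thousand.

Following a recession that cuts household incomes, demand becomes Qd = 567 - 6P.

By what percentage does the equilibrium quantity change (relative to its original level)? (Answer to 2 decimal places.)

-48.99

Original equilibrium: 775 - 6P = 5P - 292 gives 1067 = 11P, so P = 97 and Q = 193.
The shock moves the curves to Qd = 567 - 6P and Qs = 5P - 292.
Setting them equal: 567 - 6P = 5P - 292 → 859 = 11P, so P = 859/11 ≈ 78.0909 and Q = 1083/11 ≈ 98.4545.
%ΔQ = (98.4545 − 193) / 193 × 100 = -48.99%.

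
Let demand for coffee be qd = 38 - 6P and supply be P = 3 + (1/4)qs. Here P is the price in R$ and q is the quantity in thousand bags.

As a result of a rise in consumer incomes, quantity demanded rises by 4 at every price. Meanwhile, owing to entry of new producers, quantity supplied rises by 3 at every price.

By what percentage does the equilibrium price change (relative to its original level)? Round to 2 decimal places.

Before the shock: 38 - 6P = 4P - 12 ⇒ 50 = 10P ⇒ P = 5, q = 8.
With the change applied: demand qd = 42 - 6P, supply qs = 4P - 9.
Setting them equal: 42 - 6P = 4P - 9 → 51 = 10P, so P = 5.1 and q = 11.4.
%ΔP = (5.1 − 5) / 5 × 100 = +2.00%.

+2.00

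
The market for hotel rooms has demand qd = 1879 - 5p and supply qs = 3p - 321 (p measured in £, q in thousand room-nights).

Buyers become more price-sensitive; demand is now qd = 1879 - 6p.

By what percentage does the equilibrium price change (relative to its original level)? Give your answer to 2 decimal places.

Original equilibrium: 1879 - 5p = 3p - 321 gives 2200 = 8p, so p = 275 and q = 504.
The shock moves the curves to qd = 1879 - 6p and qs = 3p - 321.
Setting them equal: 1879 - 6p = 3p - 321 → 2200 = 9p, so p = 2200/9 ≈ 244.4444 and q = 1237/3 ≈ 412.3333.
%Δp = (244.4444 − 275) / 275 × 100 = -11.11%.

-11.11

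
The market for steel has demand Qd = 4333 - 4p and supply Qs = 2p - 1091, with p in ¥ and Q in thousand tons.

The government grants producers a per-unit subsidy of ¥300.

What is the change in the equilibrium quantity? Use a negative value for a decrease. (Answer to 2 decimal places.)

Solve the original market: 4333 - 4p = 2p - 1091, hence p = 904 and Q = 717.
Since sellers receive the price plus the subsidy, the effective supply curve becomes Qs = 2p - 491.
Clearing the new market: 4333 - 4p = 2p - 491, so p = 804 and Q = 1117.
ΔQ = 1117 − 717 = +400.00.

+400.00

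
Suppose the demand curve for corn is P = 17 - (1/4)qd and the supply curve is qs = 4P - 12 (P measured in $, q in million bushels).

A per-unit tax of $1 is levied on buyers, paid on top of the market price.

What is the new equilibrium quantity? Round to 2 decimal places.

Before the shock: 68 - 4P = 4P - 12 ⇒ 80 = 8P ⇒ P = 10, q = 28.
Since buyers pay the price plus the tax, the effective demand curve becomes qd = 64 - 4P.
New equilibrium: 64 - 4P = 4P - 12 ⇒ 76 = 8P ⇒ P = 9.5, q = 26.

26.00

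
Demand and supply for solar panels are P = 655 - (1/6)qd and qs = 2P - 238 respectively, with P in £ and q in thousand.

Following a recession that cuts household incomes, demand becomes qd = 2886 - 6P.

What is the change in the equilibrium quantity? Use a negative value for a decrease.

-261

Initially, 3930 - 6P = 2P - 238, so 4168 = 8P and P = 521, q = 804.
The shock moves the curves to qd = 2886 - 6P and qs = 2P - 238.
Clearing the new market: 2886 - 6P = 2P - 238, so P = 390.5 and q = 543.
Δq = 543 − 804 = -261.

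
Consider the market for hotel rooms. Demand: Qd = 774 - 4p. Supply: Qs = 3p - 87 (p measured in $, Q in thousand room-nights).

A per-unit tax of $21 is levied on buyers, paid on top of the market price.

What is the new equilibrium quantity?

246

Original equilibrium: 774 - 4p = 3p - 87 gives 861 = 7p, so p = 123 and Q = 282.
Since buyers pay the price plus the tax, the effective demand curve becomes Qd = 690 - 4p.
New equilibrium: 690 - 4p = 3p - 87 ⇒ 777 = 7p ⇒ p = 111, Q = 246.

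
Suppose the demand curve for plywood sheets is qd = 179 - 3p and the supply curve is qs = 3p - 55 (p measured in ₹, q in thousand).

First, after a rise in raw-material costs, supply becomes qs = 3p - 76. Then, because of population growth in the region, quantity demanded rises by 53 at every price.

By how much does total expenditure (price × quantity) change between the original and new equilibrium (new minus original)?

Before the shock: 179 - 3p = 3p - 55 ⇒ 234 = 6p ⇒ p = 39, q = 62.
The shock moves the curves to qd = 232 - 3p and qs = 3p - 76.
New equilibrium: 232 - 3p = 3p - 76 ⇒ 308 = 6p ⇒ p = 154/3 ≈ 51.3333, q = 78.
Expenditure moves from 39×62 = 2418 to 51.3333×78 = 4004; change = +1586.

+1586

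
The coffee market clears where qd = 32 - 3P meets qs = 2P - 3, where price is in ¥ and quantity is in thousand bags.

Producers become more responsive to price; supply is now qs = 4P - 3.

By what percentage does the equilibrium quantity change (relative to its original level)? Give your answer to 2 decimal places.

Before the shock: 32 - 3P = 2P - 3 ⇒ 35 = 5P ⇒ P = 7, q = 11.
With the change applied: demand qd = 32 - 3P, supply qs = 4P - 3.
New equilibrium: 32 - 3P = 4P - 3 ⇒ 35 = 7P ⇒ P = 5, q = 17.
%Δq = (17 − 11) / 11 × 100 = +54.55%.

+54.55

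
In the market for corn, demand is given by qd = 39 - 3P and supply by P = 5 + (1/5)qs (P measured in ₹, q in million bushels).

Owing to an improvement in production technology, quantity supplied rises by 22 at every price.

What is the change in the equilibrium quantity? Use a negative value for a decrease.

+8.25

Solve the original market: 39 - 3P = 5P - 25, hence P = 8 and q = 15.
The shock moves the curves to qd = 39 - 3P and qs = 5P - 3.
New equilibrium: 39 - 3P = 5P - 3 ⇒ 42 = 8P ⇒ P = 5.25, q = 23.25.
Δq = 23.25 − 15 = +8.25.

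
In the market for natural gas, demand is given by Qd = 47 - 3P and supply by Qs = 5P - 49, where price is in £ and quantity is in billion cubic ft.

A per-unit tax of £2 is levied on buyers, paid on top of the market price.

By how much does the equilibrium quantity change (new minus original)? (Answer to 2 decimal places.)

-3.75

Before the shock: 47 - 3P = 5P - 49 ⇒ 96 = 8P ⇒ P = 12, Q = 11.
Since buyers pay the price plus the tax, the effective demand curve becomes Qd = 41 - 3P.
Clearing the new market: 41 - 3P = 5P - 49, so P = 11.25 and Q = 7.25.
ΔQ = 7.25 − 11 = -3.75.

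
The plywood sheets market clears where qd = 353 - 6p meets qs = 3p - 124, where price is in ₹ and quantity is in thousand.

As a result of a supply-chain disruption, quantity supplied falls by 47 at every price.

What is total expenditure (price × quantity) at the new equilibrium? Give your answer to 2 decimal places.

Solve the original market: 353 - 6p = 3p - 124, hence p = 53 and q = 35.
After the shift, demand is qd = 353 - 6p and supply is qs = 3p - 171.
New equilibrium: 353 - 6p = 3p - 171 ⇒ 524 = 9p ⇒ p = 524/9 ≈ 58.2222, q = 11/3 ≈ 3.6667.
New expenditure = 58.2222 × 3.6667 = 213.48.

213.48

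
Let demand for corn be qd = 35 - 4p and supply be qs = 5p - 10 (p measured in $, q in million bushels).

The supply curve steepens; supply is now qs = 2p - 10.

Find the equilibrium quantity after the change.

5

Solve the original market: 35 - 4p = 5p - 10, hence p = 5 and q = 15.
The new curves are qd = 35 - 4p (demand) and qs = 2p - 10 (supply).
Setting them equal: 35 - 4p = 2p - 10 → 45 = 6p, so p = 7.5 and q = 5.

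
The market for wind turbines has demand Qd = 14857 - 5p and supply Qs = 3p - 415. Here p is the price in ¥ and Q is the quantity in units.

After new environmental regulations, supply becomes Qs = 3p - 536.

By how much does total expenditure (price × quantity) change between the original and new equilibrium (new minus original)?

Solve the original market: 14857 - 5p = 3p - 415, hence p = 1909 and Q = 5312.
With the change applied: demand Qd = 14857 - 5p, supply Qs = 3p - 536.
New equilibrium: 14857 - 5p = 3p - 536 ⇒ 15393 = 8p ⇒ p = 1924.125, Q = 5236.375.
Expenditure moves from 1909×5312 = 10140608 to 1924.125×5236.375 = 10075440.046875; change = -65167.953125.

-65167.953125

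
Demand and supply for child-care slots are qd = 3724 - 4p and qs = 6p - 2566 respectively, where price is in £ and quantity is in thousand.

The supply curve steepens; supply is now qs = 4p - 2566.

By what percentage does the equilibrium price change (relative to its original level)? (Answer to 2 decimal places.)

+25.00

Solve the original market: 3724 - 4p = 6p - 2566, hence p = 629 and q = 1208.
The new curves are qd = 3724 - 4p (demand) and qs = 4p - 2566 (supply).
Setting them equal: 3724 - 4p = 4p - 2566 → 6290 = 8p, so p = 786.25 and q = 579.
%Δp = (786.25 − 629) / 629 × 100 = +25.00%.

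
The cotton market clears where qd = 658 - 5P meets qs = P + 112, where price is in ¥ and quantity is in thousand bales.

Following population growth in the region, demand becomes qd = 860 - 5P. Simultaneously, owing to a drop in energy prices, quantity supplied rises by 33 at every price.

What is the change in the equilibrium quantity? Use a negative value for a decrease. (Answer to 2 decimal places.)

+61.17

Before the shock: 658 - 5P = P + 112 ⇒ 546 = 6P ⇒ P = 91, q = 203.
The new curves are qd = 860 - 5P (demand) and qs = P + 145 (supply).
New equilibrium: 860 - 5P = P + 145 ⇒ 715 = 6P ⇒ P = 715/6 ≈ 119.1667, q = 1585/6 ≈ 264.1667.
Δq = 264.1667 − 203 = +61.17.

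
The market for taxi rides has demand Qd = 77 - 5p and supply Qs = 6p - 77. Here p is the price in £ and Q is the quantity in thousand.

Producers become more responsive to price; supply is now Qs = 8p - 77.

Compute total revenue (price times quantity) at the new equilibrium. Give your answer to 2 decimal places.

210.50

Before the shock: 77 - 5p = 6p - 77 ⇒ 154 = 11p ⇒ p = 14, Q = 7.
After the shift, demand is Qd = 77 - 5p and supply is Qs = 8p - 77.
Equate the new curves: 77 - 5p = 8p - 77, giving 154 = 13p, p = 154/13 ≈ 11.8462, Q = 231/13 ≈ 17.7692.
New expenditure = 11.8462 × 17.7692 = 210.50.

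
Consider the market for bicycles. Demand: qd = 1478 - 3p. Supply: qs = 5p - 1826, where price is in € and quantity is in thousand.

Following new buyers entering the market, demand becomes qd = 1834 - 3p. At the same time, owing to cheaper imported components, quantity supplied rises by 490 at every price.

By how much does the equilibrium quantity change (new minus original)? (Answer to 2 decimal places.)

+406.25

Before the shock: 1478 - 3p = 5p - 1826 ⇒ 3304 = 8p ⇒ p = 413, q = 239.
The shock moves the curves to qd = 1834 - 3p and qs = 5p - 1336.
New equilibrium: 1834 - 3p = 5p - 1336 ⇒ 3170 = 8p ⇒ p = 396.25, q = 645.25.
Δq = 645.25 − 239 = +406.25.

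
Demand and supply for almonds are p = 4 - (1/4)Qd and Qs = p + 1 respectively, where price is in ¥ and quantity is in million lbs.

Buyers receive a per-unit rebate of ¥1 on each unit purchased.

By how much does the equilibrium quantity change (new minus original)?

+0.8

Original equilibrium: 16 - 4p = p + 1 gives 15 = 5p, so p = 3 and Q = 4.
Since buyers' out-of-pocket price is the market price minus the rebate, the effective demand curve becomes Qd = 20 - 4p.
Equate the new curves: 20 - 4p = p + 1, giving 19 = 5p, p = 3.8, Q = 4.8.
ΔQ = 4.8 − 4 = +0.8.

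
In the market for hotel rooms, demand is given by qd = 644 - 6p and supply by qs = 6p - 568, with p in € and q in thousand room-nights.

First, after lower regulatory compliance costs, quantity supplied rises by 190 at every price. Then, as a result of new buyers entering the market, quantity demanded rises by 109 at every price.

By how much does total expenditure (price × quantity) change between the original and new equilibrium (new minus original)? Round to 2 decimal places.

+13833.88

Original equilibrium: 644 - 6p = 6p - 568 gives 1212 = 12p, so p = 101 and q = 38.
After the shift, demand is qd = 753 - 6p and supply is qs = 6p - 378.
Equate the new curves: 753 - 6p = 6p - 378, giving 1131 = 12p, p = 94.25, q = 187.5.
Expenditure moves from 101×38 = 3838 to 94.25×187.5 = 17671.875; change = +13833.88.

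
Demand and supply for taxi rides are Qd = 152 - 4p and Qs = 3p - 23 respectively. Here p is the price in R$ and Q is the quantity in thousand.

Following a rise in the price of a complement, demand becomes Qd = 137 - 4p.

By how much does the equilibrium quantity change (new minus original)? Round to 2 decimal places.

Original equilibrium: 152 - 4p = 3p - 23 gives 175 = 7p, so p = 25 and Q = 52.
After the shift, demand is Qd = 137 - 4p and supply is Qs = 3p - 23.
Equate the new curves: 137 - 4p = 3p - 23, giving 160 = 7p, p = 160/7 ≈ 22.8571, Q = 319/7 ≈ 45.5714.
ΔQ = 45.5714 − 52 = -6.43.

-6.43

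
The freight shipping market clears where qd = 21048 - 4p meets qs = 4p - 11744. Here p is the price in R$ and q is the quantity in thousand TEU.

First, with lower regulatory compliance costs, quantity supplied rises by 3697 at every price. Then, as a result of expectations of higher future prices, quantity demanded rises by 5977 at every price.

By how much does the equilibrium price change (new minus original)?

+285

Initially, 21048 - 4p = 4p - 11744, so 32792 = 8p and p = 4099, q = 4652.
The new curves are qd = 27025 - 4p (demand) and qs = 4p - 8047 (supply).
Clearing the new market: 27025 - 4p = 4p - 8047, so p = 4384 and q = 9489.
Δp = 4384 − 4099 = +285.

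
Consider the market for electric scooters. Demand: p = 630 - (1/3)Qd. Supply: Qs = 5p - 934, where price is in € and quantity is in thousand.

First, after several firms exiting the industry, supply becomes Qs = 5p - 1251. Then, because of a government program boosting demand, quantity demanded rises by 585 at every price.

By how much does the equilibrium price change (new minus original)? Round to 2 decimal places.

Initially, 1890 - 3p = 5p - 934, so 2824 = 8p and p = 353, Q = 831.
After the shift, demand is Qd = 2475 - 3p and supply is Qs = 5p - 1251.
Setting them equal: 2475 - 3p = 5p - 1251 → 3726 = 8p, so p = 465.75 and Q = 1077.75.
Δp = 465.75 − 353 = +112.75.

+112.75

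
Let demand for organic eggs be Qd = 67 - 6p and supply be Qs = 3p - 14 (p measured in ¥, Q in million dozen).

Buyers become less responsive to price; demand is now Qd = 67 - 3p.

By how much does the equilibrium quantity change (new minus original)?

+13.5

Initially, 67 - 6p = 3p - 14, so 81 = 9p and p = 9, Q = 13.
With the change applied: demand Qd = 67 - 3p, supply Qs = 3p - 14.
Clearing the new market: 67 - 3p = 3p - 14, so p = 13.5 and Q = 26.5.
ΔQ = 26.5 − 13 = +13.5.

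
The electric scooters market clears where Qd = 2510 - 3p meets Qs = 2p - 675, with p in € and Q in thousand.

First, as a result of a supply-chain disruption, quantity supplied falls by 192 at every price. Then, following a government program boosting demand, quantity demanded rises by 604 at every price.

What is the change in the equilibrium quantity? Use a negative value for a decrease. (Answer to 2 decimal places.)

+126.40

Solve the original market: 2510 - 3p = 2p - 675, hence p = 637 and Q = 599.
The new curves are Qd = 3114 - 3p (demand) and Qs = 2p - 867 (supply).
Equate the new curves: 3114 - 3p = 2p - 867, giving 3981 = 5p, p = 796.2, Q = 725.4.
ΔQ = 725.4 − 599 = +126.40.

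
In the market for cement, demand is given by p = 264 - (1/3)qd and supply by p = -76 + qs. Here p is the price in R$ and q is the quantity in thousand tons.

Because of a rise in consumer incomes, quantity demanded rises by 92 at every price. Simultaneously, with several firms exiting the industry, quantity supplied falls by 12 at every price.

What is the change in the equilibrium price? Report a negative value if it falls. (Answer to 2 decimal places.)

Original equilibrium: 792 - 3p = p + 76 gives 716 = 4p, so p = 179 and q = 255.
The new curves are qd = 884 - 3p (demand) and qs = p + 64 (supply).
Equate the new curves: 884 - 3p = p + 64, giving 820 = 4p, p = 205, q = 269.
Δp = 205 − 179 = +26.00.

+26.00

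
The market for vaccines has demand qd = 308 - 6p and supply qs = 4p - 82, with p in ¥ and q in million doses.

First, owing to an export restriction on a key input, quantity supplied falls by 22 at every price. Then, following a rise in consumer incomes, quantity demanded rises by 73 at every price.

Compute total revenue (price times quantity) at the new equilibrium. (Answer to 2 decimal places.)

4365.00

Before the shock: 308 - 6p = 4p - 82 ⇒ 390 = 10p ⇒ p = 39, q = 74.
With the change applied: demand qd = 381 - 6p, supply qs = 4p - 104.
Setting them equal: 381 - 6p = 4p - 104 → 485 = 10p, so p = 48.5 and q = 90.
New expenditure = 48.5 × 90 = 4365.00.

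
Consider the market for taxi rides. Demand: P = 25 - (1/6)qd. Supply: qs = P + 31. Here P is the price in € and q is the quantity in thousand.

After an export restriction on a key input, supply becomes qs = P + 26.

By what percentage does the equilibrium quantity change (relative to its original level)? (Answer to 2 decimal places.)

Before the shock: 150 - 6P = P + 31 ⇒ 119 = 7P ⇒ P = 17, q = 48.
After the shift, demand is qd = 150 - 6P and supply is qs = P + 26.
New equilibrium: 150 - 6P = P + 26 ⇒ 124 = 7P ⇒ P = 124/7 ≈ 17.7143, q = 306/7 ≈ 43.7143.
%Δq = (43.7143 − 48) / 48 × 100 = -8.93%.

-8.93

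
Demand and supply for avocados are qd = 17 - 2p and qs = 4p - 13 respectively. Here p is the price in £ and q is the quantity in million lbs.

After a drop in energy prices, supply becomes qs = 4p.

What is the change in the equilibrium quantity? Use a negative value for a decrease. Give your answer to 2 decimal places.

+4.33

Original equilibrium: 17 - 2p = 4p - 13 gives 30 = 6p, so p = 5 and q = 7.
The new curves are qd = 17 - 2p (demand) and qs = 4p (supply).
New equilibrium: 17 - 2p = 4p ⇒ 17 = 6p ⇒ p = 17/6 ≈ 2.8333, q = 34/3 ≈ 11.3333.
Δq = 11.3333 − 7 = +4.33.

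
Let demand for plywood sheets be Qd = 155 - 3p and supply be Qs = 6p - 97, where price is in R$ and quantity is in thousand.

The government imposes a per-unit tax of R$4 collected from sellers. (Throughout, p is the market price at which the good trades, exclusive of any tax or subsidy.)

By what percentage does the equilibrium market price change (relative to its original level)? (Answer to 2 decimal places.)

+9.52

Before the shock: 155 - 3p = 6p - 97 ⇒ 252 = 9p ⇒ p = 28, Q = 71.
Since sellers keep the price net of the tax, the effective supply curve becomes Qs = 6p - 121.
Equate the new curves: 155 - 3p = 6p - 121, giving 276 = 9p, p = 92/3 ≈ 30.6667, Q = 63.
%Δp = (30.6667 − 28) / 28 × 100 = +9.52%.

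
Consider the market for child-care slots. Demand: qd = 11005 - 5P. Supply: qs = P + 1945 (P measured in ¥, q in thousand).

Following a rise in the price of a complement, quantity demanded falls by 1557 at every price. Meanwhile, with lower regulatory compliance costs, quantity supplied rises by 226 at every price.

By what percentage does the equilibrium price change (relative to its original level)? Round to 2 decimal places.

-19.68

Initially, 11005 - 5P = P + 1945, so 9060 = 6P and P = 1510, q = 3455.
After the shift, demand is qd = 9448 - 5P and supply is qs = P + 2171.
Setting them equal: 9448 - 5P = P + 2171 → 7277 = 6P, so P = 7277/6 ≈ 1212.8333 and q = 20303/6 ≈ 3383.8333.
%ΔP = (1212.8333 − 1510) / 1510 × 100 = -19.68%.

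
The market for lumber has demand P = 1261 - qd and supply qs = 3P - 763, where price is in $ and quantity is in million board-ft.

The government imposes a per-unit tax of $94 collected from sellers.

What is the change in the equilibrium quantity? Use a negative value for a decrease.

-70.5

Before the shock: 1261 - P = 3P - 763 ⇒ 2024 = 4P ⇒ P = 506, q = 755.
Since sellers keep the price net of the tax, the effective supply curve becomes qs = 3P - 1045.
New equilibrium: 1261 - P = 3P - 1045 ⇒ 2306 = 4P ⇒ P = 576.5, q = 684.5.
Δq = 684.5 − 755 = -70.5.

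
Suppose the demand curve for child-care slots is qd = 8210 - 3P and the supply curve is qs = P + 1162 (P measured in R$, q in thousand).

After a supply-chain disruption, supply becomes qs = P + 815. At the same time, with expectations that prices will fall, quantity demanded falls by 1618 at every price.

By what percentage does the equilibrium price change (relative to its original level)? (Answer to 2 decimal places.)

Original equilibrium: 8210 - 3P = P + 1162 gives 7048 = 4P, so P = 1762 and q = 2924.
After the shift, demand is qd = 6592 - 3P and supply is qs = P + 815.
Setting them equal: 6592 - 3P = P + 815 → 5777 = 4P, so P = 1444.25 and q = 2259.25.
%ΔP = (1444.25 − 1762) / 1762 × 100 = -18.03%.

-18.03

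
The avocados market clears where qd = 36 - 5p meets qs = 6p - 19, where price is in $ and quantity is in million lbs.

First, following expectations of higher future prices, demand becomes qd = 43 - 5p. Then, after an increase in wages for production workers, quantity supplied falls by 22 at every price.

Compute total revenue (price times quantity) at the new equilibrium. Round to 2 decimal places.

36.79

Before the shock: 36 - 5p = 6p - 19 ⇒ 55 = 11p ⇒ p = 5, q = 11.
The new curves are qd = 43 - 5p (demand) and qs = 6p - 41 (supply).
Clearing the new market: 43 - 5p = 6p - 41, so p = 84/11 ≈ 7.6364 and q = 53/11 ≈ 4.8182.
New expenditure = 7.6364 × 4.8182 = 36.79.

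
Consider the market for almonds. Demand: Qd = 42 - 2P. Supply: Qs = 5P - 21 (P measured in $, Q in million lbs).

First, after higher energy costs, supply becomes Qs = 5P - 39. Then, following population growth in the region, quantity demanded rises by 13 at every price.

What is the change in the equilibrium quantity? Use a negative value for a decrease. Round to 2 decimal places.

+4.14

Original equilibrium: 42 - 2P = 5P - 21 gives 63 = 7P, so P = 9 and Q = 24.
The new curves are Qd = 55 - 2P (demand) and Qs = 5P - 39 (supply).
Equate the new curves: 55 - 2P = 5P - 39, giving 94 = 7P, P = 94/7 ≈ 13.4286, Q = 197/7 ≈ 28.1429.
ΔQ = 28.1429 − 24 = +4.14.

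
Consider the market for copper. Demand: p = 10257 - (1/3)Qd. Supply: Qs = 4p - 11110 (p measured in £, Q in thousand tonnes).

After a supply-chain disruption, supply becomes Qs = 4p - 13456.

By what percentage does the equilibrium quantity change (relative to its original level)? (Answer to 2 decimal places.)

-7.84

Original equilibrium: 30771 - 3p = 4p - 11110 gives 41881 = 7p, so p = 5983 and Q = 12822.
The new curves are Qd = 30771 - 3p (demand) and Qs = 4p - 13456 (supply).
New equilibrium: 30771 - 3p = 4p - 13456 ⇒ 44227 = 7p ⇒ p = 44227/7 ≈ 6318.1429, Q = 82716/7 ≈ 11816.5714.
%ΔQ = (11816.5714 − 12822) / 12822 × 100 = -7.84%.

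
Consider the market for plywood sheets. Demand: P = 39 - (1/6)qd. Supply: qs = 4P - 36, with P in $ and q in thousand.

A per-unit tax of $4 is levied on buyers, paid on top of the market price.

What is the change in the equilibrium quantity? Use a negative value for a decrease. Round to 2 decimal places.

-9.60

Initially, 234 - 6P = 4P - 36, so 270 = 10P and P = 27, q = 72.
Since buyers pay the price plus the tax, the effective demand curve becomes qd = 210 - 6P.
New equilibrium: 210 - 6P = 4P - 36 ⇒ 246 = 10P ⇒ P = 24.6, q = 62.4.
Δq = 62.4 − 72 = -9.60.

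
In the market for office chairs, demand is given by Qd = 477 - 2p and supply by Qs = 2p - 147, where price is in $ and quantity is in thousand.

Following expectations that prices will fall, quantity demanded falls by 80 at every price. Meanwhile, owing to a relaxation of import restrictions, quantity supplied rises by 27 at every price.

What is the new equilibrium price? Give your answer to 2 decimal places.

129.25

Solve the original market: 477 - 2p = 2p - 147, hence p = 156 and Q = 165.
The new curves are Qd = 397 - 2p (demand) and Qs = 2p - 120 (supply).
Equate the new curves: 397 - 2p = 2p - 120, giving 517 = 4p, p = 129.25, Q = 138.5.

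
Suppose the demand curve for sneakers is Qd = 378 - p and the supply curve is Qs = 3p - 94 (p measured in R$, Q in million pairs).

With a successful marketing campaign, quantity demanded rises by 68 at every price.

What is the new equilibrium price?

Initially, 378 - p = 3p - 94, so 472 = 4p and p = 118, Q = 260.
With the change applied: demand Qd = 446 - p, supply Qs = 3p - 94.
Setting them equal: 446 - p = 3p - 94 → 540 = 4p, so p = 135 and Q = 311.

135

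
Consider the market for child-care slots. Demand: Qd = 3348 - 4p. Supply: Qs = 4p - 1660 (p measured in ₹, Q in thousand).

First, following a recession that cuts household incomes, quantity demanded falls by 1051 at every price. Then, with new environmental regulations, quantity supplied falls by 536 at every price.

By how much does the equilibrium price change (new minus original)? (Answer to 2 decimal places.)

-64.38

Solve the original market: 3348 - 4p = 4p - 1660, hence p = 626 and Q = 844.
The new curves are Qd = 2297 - 4p (demand) and Qs = 4p - 2196 (supply).
New equilibrium: 2297 - 4p = 4p - 2196 ⇒ 4493 = 8p ⇒ p = 561.625, Q = 50.5.
Δp = 561.625 − 626 = -64.38.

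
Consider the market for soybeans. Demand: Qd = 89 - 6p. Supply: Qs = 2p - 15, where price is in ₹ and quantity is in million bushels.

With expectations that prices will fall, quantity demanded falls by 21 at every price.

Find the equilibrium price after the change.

10.375

Before the shock: 89 - 6p = 2p - 15 ⇒ 104 = 8p ⇒ p = 13, Q = 11.
With the change applied: demand Qd = 68 - 6p, supply Qs = 2p - 15.
Clearing the new market: 68 - 6p = 2p - 15, so p = 10.375 and Q = 5.75.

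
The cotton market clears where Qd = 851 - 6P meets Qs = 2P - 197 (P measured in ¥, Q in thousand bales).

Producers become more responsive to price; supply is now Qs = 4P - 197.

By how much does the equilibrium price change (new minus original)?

-26.2

Initially, 851 - 6P = 2P - 197, so 1048 = 8P and P = 131, Q = 65.
The shock moves the curves to Qd = 851 - 6P and Qs = 4P - 197.
New equilibrium: 851 - 6P = 4P - 197 ⇒ 1048 = 10P ⇒ P = 104.8, Q = 222.2.
ΔP = 104.8 − 131 = -26.2.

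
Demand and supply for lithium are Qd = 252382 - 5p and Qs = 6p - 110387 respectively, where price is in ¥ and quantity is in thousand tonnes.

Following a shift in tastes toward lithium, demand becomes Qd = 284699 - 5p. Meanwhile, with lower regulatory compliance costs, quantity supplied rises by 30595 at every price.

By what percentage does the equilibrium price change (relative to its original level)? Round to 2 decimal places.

+0.47

Before the shock: 252382 - 5p = 6p - 110387 ⇒ 362769 = 11p ⇒ p = 32979, Q = 87487.
After the shift, demand is Qd = 284699 - 5p and supply is Qs = 6p - 79792.
Equate the new curves: 284699 - 5p = 6p - 79792, giving 364491 = 11p, p = 364491/11 ≈ 33135.5455, Q = 1309234/11 ≈ 119021.2727.
%Δp = (33135.5455 − 32979) / 32979 × 100 = +0.47%.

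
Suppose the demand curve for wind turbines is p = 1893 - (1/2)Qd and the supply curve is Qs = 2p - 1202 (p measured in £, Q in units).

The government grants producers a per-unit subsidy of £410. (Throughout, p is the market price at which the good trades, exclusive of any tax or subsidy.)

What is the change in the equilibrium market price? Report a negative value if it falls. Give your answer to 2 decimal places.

-205.00

Solve the original market: 3786 - 2p = 2p - 1202, hence p = 1247 and Q = 1292.
Since sellers receive the price plus the subsidy, the effective supply curve becomes Qs = 2p - 382.
Equate the new curves: 3786 - 2p = 2p - 382, giving 4168 = 4p, p = 1042, Q = 1702.
Δp = 1042 − 1247 = -205.00.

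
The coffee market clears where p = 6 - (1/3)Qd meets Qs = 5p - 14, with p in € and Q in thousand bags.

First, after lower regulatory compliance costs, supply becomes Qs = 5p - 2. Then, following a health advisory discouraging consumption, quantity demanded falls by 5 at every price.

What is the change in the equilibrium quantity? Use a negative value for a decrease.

+1.375

Original equilibrium: 18 - 3p = 5p - 14 gives 32 = 8p, so p = 4 and Q = 6.
The new curves are Qd = 13 - 3p (demand) and Qs = 5p - 2 (supply).
Clearing the new market: 13 - 3p = 5p - 2, so p = 1.875 and Q = 7.375.
ΔQ = 7.375 − 6 = +1.375.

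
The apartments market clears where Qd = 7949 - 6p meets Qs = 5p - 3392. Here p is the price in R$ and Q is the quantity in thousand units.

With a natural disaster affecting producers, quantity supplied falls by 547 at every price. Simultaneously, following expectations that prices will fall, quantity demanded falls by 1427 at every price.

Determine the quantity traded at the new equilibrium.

816

Original equilibrium: 7949 - 6p = 5p - 3392 gives 11341 = 11p, so p = 1031 and Q = 1763.
With the change applied: demand Qd = 6522 - 6p, supply Qs = 5p - 3939.
Setting them equal: 6522 - 6p = 5p - 3939 → 10461 = 11p, so p = 951 and Q = 816.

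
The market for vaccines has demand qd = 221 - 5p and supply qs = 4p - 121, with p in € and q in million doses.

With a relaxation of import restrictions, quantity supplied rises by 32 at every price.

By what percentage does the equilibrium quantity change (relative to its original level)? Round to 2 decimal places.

+57.35

Solve the original market: 221 - 5p = 4p - 121, hence p = 38 and q = 31.
After the shift, demand is qd = 221 - 5p and supply is qs = 4p - 89.
Setting them equal: 221 - 5p = 4p - 89 → 310 = 9p, so p = 310/9 ≈ 34.4444 and q = 439/9 ≈ 48.7778.
%Δq = (48.7778 − 31) / 31 × 100 = +57.35%.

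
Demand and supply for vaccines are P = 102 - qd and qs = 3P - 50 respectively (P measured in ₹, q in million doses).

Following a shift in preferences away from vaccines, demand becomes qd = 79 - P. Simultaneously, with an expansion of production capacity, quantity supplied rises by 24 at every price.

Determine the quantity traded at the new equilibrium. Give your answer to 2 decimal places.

52.75

Original equilibrium: 102 - P = 3P - 50 gives 152 = 4P, so P = 38 and q = 64.
After the shift, demand is qd = 79 - P and supply is qs = 3P - 26.
Setting them equal: 79 - P = 3P - 26 → 105 = 4P, so P = 26.25 and q = 52.75.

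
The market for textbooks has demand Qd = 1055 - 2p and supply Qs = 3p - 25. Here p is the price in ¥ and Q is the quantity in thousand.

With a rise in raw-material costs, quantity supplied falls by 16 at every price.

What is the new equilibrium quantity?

616.6

Solve the original market: 1055 - 2p = 3p - 25, hence p = 216 and Q = 623.
With the change applied: demand Qd = 1055 - 2p, supply Qs = 3p - 41.
Clearing the new market: 1055 - 2p = 3p - 41, so p = 219.2 and Q = 616.6.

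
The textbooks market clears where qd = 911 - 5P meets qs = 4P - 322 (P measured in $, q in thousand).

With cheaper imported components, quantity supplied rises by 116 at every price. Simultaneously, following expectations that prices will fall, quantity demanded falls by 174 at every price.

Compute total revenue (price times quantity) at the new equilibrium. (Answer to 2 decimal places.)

Initially, 911 - 5P = 4P - 322, so 1233 = 9P and P = 137, q = 226.
The shock moves the curves to qd = 737 - 5P and qs = 4P - 206.
Clearing the new market: 737 - 5P = 4P - 206, so P = 943/9 ≈ 104.7778 and q = 1918/9 ≈ 213.1111.
New expenditure = 104.7778 × 213.1111 = 22329.31.

22329.31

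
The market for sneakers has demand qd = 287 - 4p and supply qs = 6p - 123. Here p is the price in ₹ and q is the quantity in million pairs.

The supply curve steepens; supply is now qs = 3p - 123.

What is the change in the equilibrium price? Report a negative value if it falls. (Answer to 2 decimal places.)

+17.57

Original equilibrium: 287 - 4p = 6p - 123 gives 410 = 10p, so p = 41 and q = 123.
With the change applied: demand qd = 287 - 4p, supply qs = 3p - 123.
Clearing the new market: 287 - 4p = 3p - 123, so p = 410/7 ≈ 58.5714 and q = 369/7 ≈ 52.7143.
Δp = 58.5714 − 41 = +17.57.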